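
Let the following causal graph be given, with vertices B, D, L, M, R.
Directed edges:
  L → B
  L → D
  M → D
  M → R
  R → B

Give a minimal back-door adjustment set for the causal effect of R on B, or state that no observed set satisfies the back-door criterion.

desc(R)\{R}={B}; candidates ⊆ {D,L,M}.
∅: R⊥B given ∅ in G with R→· removed — back-door holds.

R→B: minimal back-door set ∅.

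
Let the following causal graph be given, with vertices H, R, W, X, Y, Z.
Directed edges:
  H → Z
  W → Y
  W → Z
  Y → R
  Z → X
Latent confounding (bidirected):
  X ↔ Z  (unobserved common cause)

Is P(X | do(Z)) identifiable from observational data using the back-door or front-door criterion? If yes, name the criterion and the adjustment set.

desc(Z)\{Z}={X}; candidates ⊆ {H,R,W,Y}.
Z↔X: latent back-door arc(s) into Z.
size 0: {}; under {} Z still reaches {H,R,W,X,Y} ∋ X.
size 1: {H}, {R}, {W} …(+1); under {H} Z still reaches {R,W,X,Y} ∋ X.
size 2: {H,R}, {H,W}, {H,Y} …(+3); under {H,R} Z still reaches {W,X,Y} ∋ X.
Z↔X cannot be blocked by any observed set — no back-door set.
No mediator lies on a directed Z→…→X path.
Neither criterion identifies P(X|do(Z)) in this graph.

P(X|do(Z)): not identifiable (no BD/FD set).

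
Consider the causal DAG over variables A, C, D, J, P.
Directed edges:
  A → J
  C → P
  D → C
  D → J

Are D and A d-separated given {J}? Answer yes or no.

Bayes-Ball from D | {J} reaches {A,C,P}.
A ∈ reach(D|{J}) ⇒ D ⊥̸ A | {J}.

No — D and A are d-connected given {J}.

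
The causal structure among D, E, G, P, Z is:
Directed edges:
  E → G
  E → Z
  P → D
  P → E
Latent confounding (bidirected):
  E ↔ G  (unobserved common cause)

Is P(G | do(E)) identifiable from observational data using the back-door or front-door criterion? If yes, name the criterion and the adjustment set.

desc(E)\{E}={G,Z}; candidates ⊆ {D,P}.
E↔G: latent back-door arc(s) into E.
size 0: {}; under {} E still reaches {D,G,P} ∋ G.
size 1: {D}, {P}; under {D} E still reaches {G,P} ∋ G.
size 2: {D,P}; under {D,P} E still reaches {G} ∋ G.
E↔G cannot be blocked by any observed set — no back-door set.
No mediator lies on a directed E→…→G path.
Neither criterion identifies P(G|do(E)) in this graph.

P(G|do(E)): not identifiable (no BD/FD set).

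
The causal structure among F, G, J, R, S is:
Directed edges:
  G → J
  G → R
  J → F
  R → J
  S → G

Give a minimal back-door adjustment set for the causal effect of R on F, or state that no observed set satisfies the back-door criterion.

desc(R)\{R}={F,J}; candidates ⊆ {G,S}.
size 0: {}; under {} R still reaches {F,G,J,S} ∋ F.
{G}: R⊥F given {G} in G with R→· removed — back-door holds.

R→F: minimal back-door set {G}.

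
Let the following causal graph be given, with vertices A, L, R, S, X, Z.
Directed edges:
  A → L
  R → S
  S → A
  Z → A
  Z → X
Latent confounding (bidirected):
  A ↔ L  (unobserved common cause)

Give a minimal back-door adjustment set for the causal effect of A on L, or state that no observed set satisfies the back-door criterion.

desc(A)\{A}={L}; candidates ⊆ {R,S,X,Z}.
A↔L: latent back-door arc(s) into A.
size 0: {}; under {} A still reaches {L,R,S,X,Z} ∋ L.
size 1: {R}, {S}, {X} …(+1); under {R} A still reaches {L,S,X,Z} ∋ L.
size 2: {R,S}, {R,X}, {R,Z} …(+3); under {R,S} A still reaches {L,X,Z} ∋ L.
A↔L cannot be blocked by any observed set — no back-door set.

A→L: no observed back-door set.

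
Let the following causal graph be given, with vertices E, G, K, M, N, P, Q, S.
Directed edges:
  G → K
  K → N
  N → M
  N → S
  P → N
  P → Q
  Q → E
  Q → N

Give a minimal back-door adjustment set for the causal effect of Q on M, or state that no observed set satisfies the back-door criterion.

desc(Q)\{Q}={E,M,N,S}; candidates ⊆ {G,K,P}.
size 0: {}; under {} Q still reaches {M,N,P,S} ∋ M.
{P}: Q⊥M given {P} in G with Q→· removed — back-door holds.

Q→M: minimal back-door set {P}.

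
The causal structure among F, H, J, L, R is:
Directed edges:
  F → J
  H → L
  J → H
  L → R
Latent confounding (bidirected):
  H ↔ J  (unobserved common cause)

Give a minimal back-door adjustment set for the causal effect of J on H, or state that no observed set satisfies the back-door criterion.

J→H: no observed back-door set.

desc(J)\{J}={H,L,R}; candidates ⊆ {F}.
J↔H: latent back-door arc(s) into J.
size 0: {}; under {} J still reaches {F,H,L,R} ∋ H.
size 1: {F}; under {F} J still reaches {H,L,R} ∋ H.
J↔H cannot be blocked by any observed set — no back-door set.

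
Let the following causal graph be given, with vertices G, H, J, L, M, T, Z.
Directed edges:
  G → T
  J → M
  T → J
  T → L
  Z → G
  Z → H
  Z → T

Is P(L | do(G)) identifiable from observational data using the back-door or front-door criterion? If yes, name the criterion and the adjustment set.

P(L|do(G)): backdoor, adjust for {Z}.

desc(G)\{G}={J,L,M,T}; candidates ⊆ {H,Z}.
size 0: {}; under {} G still reaches {H,J,L,M,T,Z} ∋ L.
{Z}: G⊥L given {Z} in G with G→· removed — back-door holds.
P(L|do(G)) = Σ_{Z} P(L|G,Z)·P(Z).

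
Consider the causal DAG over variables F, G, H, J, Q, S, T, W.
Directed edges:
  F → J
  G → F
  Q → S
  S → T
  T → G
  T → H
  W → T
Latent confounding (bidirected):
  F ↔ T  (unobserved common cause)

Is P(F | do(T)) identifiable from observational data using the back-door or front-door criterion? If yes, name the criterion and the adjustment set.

P(F|do(T)): frontdoor, adjust for {G}.

desc(T)\{T}={F,G,H,J}; candidates ⊆ {Q,S,W}.
T↔F: latent back-door arc(s) into T.
size 0: {}; under {} T still reaches {F,J,Q,S,W} ∋ F.
size 1: {Q}, {S}, {W}; under {Q} T still reaches {F,J,S,W} ∋ F.
size 2: {Q,S}, {Q,W}, {S,W}; under {Q,S} T still reaches {F,J,W} ∋ F.
T↔F cannot be blocked by any observed set — no back-door set.
{G}: (i) intercepts every directed T→F path; (ii) no back-door T→{G}; (iii) {T} blocks every back-door {G}→F. Front-door holds.
P(F|do(T)) = Σ_{G} P(G|T) Σ_{T'} P(F|G,T')P(T').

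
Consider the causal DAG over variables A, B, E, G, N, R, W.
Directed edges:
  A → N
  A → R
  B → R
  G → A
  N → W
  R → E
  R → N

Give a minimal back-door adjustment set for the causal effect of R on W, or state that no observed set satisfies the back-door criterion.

R→W: minimal back-door set {A}.

desc(R)\{R}={E,N,W}; candidates ⊆ {A,B,G}.
size 0: {}; under {} R still reaches {A,B,G,N,W} ∋ W.
{A}: R⊥W given {A} in G with R→· removed — back-door holds.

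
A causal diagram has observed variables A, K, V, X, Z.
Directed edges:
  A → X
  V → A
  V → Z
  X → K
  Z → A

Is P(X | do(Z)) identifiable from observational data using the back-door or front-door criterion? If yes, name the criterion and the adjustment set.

desc(Z)\{Z}={A,K,X}; candidates ⊆ {V}.
size 0: {}; under {} Z still reaches {A,K,V,X} ∋ X.
{V}: Z⊥X given {V} in G with Z→· removed — back-door holds.
P(X|do(Z)) = Σ_{V} P(X|Z,V)·P(V).

P(X|do(Z)): backdoor, adjust for {V}.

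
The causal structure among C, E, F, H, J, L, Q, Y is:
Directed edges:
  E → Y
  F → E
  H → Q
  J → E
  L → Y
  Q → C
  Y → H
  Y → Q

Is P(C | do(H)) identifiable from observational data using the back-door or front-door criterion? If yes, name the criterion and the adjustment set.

P(C|do(H)): backdoor, adjust for {Y}.

desc(H)\{H}={C,Q}; candidates ⊆ {E,F,J,L,Y}.
size 0: {}; under {} H still reaches {C,E,F,J,L,Q,Y} ∋ C.
{Y}: H⊥C given {Y} in G with H→· removed — back-door holds.
P(C|do(H)) = Σ_{Y} P(C|H,Y)·P(Y).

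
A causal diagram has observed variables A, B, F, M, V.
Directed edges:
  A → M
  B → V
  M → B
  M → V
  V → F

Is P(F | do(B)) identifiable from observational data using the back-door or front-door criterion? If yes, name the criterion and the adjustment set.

desc(B)\{B}={F,V}; candidates ⊆ {A,M}.
size 0: {}; under {} B still reaches {A,F,M,V} ∋ F.
{M}: B⊥F given {M} in G with B→· removed — back-door holds.
P(F|do(B)) = Σ_{M} P(F|B,M)·P(M).

P(F|do(B)): backdoor, adjust for {M}.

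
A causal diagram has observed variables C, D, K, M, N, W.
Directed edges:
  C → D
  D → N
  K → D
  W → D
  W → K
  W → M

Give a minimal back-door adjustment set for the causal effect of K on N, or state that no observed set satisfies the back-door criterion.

K→N: minimal back-door set {W}.

desc(K)\{K}={D,N}; candidates ⊆ {C,M,W}.
size 0: {}; under {} K still reaches {D,M,N,W} ∋ N.
{W}: K⊥N given {W} in G with K→· removed — back-door holds.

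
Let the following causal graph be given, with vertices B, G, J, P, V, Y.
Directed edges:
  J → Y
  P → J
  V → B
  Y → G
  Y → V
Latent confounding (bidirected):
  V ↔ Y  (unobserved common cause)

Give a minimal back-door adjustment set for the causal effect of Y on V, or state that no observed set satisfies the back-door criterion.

desc(Y)\{Y}={B,G,V}; candidates ⊆ {J,P}.
Y↔V: latent back-door arc(s) into Y.
size 0: {}; under {} Y still reaches {B,J,P,V} ∋ V.
size 1: {J}, {P}; under {J} Y still reaches {B,V} ∋ V.
size 2: {J,P}; under {J,P} Y still reaches {B,V} ∋ V.
Y↔V cannot be blocked by any observed set — no back-door set.

Y→V: no observed back-door set.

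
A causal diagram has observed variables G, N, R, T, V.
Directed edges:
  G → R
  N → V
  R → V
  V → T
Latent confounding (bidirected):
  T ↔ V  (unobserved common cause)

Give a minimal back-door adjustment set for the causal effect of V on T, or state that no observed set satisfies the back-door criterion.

V→T: no observed back-door set.

desc(V)\{V}={T}; candidates ⊆ {G,N,R}.
V↔T: latent back-door arc(s) into V.
size 0: {}; under {} V still reaches {G,N,R,T} ∋ T.
size 1: {G}, {N}, {R}; under {G} V still reaches {N,R,T} ∋ T.
size 2: {G,N}, {G,R}, {N,R}; under {G,N} V still reaches {R,T} ∋ T.
V↔T cannot be blocked by any observed set — no back-door set.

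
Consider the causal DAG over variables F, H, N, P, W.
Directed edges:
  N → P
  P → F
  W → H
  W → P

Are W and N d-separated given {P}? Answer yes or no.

Bayes-Ball from W | {P} reaches {H,N}.
N ∈ reach(W|{P}) ⇒ W ⊥̸ N | {P}.

No — W and N are d-connected given {P}.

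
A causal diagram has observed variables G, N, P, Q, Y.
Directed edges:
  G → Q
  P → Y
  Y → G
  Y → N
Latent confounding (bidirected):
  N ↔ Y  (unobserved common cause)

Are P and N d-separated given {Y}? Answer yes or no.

Bayes-Ball from P | {Y} reaches {N}.
N ∈ reach(P|{Y}) ⇒ P ⊥̸ N | {Y}.

No — P and N are d-connected given {Y}.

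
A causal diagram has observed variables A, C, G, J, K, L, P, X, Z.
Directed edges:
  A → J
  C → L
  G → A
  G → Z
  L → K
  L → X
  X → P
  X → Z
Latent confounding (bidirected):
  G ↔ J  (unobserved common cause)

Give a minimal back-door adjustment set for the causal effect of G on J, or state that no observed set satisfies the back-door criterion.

G→J: no observed back-door set.

desc(G)\{G}={A,J,Z}; candidates ⊆ {C,K,L,P,X}.
G↔J: latent back-door arc(s) into G.
size 0: {}; under {} G still reaches {J} ∋ J.
size 1: {C}, {K}, {L} …(+2); under {C} G still reaches {J} ∋ J.
size 2: {C,K}, {C,L}, {C,P} …(+7); under {C,K} G still reaches {J} ∋ J.
G↔J cannot be blocked by any observed set — no back-door set.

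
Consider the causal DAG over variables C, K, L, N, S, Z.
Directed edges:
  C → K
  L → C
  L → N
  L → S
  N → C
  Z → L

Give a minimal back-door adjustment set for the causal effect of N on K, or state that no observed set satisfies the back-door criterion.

N→K: minimal back-door set {L}.

desc(N)\{N}={C,K}; candidates ⊆ {L,S,Z}.
size 0: {}; under {} N still reaches {C,K,L,S,Z} ∋ K.
{L}: N⊥K given {L} in G with N→· removed — back-door holds.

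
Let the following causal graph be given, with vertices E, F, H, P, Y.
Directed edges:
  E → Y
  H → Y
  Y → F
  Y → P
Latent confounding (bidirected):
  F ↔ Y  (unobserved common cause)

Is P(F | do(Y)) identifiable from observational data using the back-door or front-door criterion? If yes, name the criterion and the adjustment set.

desc(Y)\{Y}={F,P}; candidates ⊆ {E,H}.
Y↔F: latent back-door arc(s) into Y.
size 0: {}; under {} Y still reaches {E,F,H} ∋ F.
size 1: {E}, {H}; under {E} Y still reaches {F,H} ∋ F.
size 2: {E,H}; under {E,H} Y still reaches {F} ∋ F.
Y↔F cannot be blocked by any observed set — no back-door set.
No mediator lies on a directed Y→…→F path.
Neither criterion identifies P(F|do(Y)) in this graph.

P(F|do(Y)): not identifiable (no BD/FD set).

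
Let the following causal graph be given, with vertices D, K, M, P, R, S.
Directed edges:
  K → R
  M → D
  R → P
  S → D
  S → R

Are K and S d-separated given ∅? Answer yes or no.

Bayes-Ball from K | ∅ reaches {P,R}.
S ∉ reach(K|∅) ⇒ K ⊥ S | ∅.

Yes — K ⊥ S | ∅.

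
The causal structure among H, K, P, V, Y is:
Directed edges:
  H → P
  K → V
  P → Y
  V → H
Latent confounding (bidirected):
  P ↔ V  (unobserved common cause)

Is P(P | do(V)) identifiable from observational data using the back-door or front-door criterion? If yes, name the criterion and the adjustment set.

P(P|do(V)): frontdoor, adjust for {H}.

desc(V)\{V}={H,P,Y}; candidates ⊆ {K}.
V↔P: latent back-door arc(s) into V.
size 0: {}; under {} V still reaches {K,P,Y} ∋ P.
size 1: {K}; under {K} V still reaches {P,Y} ∋ P.
V↔P cannot be blocked by any observed set — no back-door set.
{H}: (i) intercepts every directed V→P path; (ii) no back-door V→{H}; (iii) {V} blocks every back-door {H}→P. Front-door holds.
P(P|do(V)) = Σ_{H} P(H|V) Σ_{V'} P(P|H,V')P(V').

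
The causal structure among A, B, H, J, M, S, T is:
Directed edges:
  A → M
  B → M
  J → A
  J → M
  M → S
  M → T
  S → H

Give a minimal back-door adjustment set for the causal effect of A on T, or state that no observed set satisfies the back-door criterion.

desc(A)\{A}={H,M,S,T}; candidates ⊆ {B,J}.
size 0: {}; under {} A still reaches {H,J,M,S,T} ∋ T.
{J}: A⊥T given {J} in G with A→· removed — back-door holds.

A→T: minimal back-door set {J}.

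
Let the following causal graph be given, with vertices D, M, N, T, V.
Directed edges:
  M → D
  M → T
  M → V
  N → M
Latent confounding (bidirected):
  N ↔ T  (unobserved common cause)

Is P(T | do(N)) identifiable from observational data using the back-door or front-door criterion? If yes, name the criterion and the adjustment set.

desc(N)\{N}={D,M,T,V}; candidates ⊆ {—}.
N↔T: latent back-door arc(s) into N.
size 0: {}; under {} N still reaches {T} ∋ T.
N↔T cannot be blocked by any observed set — no back-door set.
{M}: (i) intercepts every directed N→T path; (ii) no back-door N→{M}; (iii) {N} blocks every back-door {M}→T. Front-door holds.
P(T|do(N)) = Σ_{M} P(M|N) Σ_{N'} P(T|M,N')P(N').

P(T|do(N)): frontdoor, adjust for {M}.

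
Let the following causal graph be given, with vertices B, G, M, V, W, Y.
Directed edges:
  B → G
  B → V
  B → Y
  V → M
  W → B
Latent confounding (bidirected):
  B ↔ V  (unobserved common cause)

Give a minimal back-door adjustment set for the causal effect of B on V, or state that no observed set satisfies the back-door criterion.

B→V: no observed back-door set.

desc(B)\{B}={G,M,V,Y}; candidates ⊆ {W}.
B↔V: latent back-door arc(s) into B.
size 0: {}; under {} B still reaches {M,V,W} ∋ V.
size 1: {W}; under {W} B still reaches {M,V} ∋ V.
B↔V cannot be blocked by any observed set — no back-door set.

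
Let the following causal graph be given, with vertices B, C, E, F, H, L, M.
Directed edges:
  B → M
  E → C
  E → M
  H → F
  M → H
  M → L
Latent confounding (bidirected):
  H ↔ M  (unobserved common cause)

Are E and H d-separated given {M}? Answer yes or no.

No — E and H are d-connected given {M}.

Bayes-Ball from E | {M} reaches {B,C,F,H}.
H ∈ reach(E|{M}) ⇒ E ⊥̸ H | {M}.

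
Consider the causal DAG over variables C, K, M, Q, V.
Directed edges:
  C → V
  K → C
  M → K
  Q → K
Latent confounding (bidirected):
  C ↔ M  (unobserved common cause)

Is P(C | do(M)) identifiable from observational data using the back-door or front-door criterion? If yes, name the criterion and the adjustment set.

desc(M)\{M}={C,K,V}; candidates ⊆ {Q}.
M↔C: latent back-door arc(s) into M.
size 0: {}; under {} M still reaches {C,V} ∋ C.
size 1: {Q}; under {Q} M still reaches {C,V} ∋ C.
M↔C cannot be blocked by any observed set — no back-door set.
{K}: (i) intercepts every directed M→C path; (ii) no back-door M→{K}; (iii) {M} blocks every back-door {K}→C. Front-door holds.
P(C|do(M)) = Σ_{K} P(K|M) Σ_{M'} P(C|K,M')P(M').

P(C|do(M)): frontdoor, adjust for {K}.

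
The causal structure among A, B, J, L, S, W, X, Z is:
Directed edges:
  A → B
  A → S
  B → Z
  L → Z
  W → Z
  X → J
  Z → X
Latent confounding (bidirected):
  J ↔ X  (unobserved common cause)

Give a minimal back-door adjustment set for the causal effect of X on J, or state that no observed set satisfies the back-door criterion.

desc(X)\{X}={J}; candidates ⊆ {A,B,L,S,W,Z}.
X↔J: latent back-door arc(s) into X.
size 0: {}; under {} X still reaches {A,B,J,L,S,W,Z} ∋ J.
size 1: {A}, {B}, {L} …(+3); under {A} X still reaches {B,J,L,W,Z} ∋ J.
size 2: {A,B}, {A,L}, {A,S} …(+12); under {A,B} X still reaches {J,L,W,Z} ∋ J.
X↔J cannot be blocked by any observed set — no back-door set.

X→J: no observed back-door set.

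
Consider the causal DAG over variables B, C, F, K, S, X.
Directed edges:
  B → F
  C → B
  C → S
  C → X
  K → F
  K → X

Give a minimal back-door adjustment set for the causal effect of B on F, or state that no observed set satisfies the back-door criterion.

desc(B)\{B}={F}; candidates ⊆ {C,K,S,X}.
∅: B⊥F given ∅ in G with B→· removed — back-door holds.

B→F: minimal back-door set ∅.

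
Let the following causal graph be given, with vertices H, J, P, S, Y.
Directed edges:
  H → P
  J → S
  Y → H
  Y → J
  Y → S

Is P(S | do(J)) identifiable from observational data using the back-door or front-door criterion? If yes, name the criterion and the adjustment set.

desc(J)\{J}={S}; candidates ⊆ {H,P,Y}.
size 0: {}; under {} J still reaches {H,P,S,Y} ∋ S.
{Y}: J⊥S given {Y} in G with J→· removed — back-door holds.
P(S|do(J)) = Σ_{Y} P(S|J,Y)·P(Y).

P(S|do(J)): backdoor, adjust for {Y}.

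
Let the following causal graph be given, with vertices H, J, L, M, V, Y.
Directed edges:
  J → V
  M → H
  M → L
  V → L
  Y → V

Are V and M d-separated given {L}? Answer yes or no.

No — V and M are d-connected given {L}.

Bayes-Ball from V | {L} reaches {H,J,M,Y}.
M ∈ reach(V|{L}) ⇒ V ⊥̸ M | {L}.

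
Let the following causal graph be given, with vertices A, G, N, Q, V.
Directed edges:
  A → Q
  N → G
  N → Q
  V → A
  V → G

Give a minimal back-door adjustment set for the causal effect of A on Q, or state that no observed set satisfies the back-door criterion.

desc(A)\{A}={Q}; candidates ⊆ {G,N,V}.
∅: A⊥Q given ∅ in G with A→· removed — back-door holds.

A→Q: minimal back-door set ∅.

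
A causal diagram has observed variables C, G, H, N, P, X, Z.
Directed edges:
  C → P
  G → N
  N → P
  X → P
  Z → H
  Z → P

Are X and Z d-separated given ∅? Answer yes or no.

Bayes-Ball from X | ∅ reaches {P}.
Z ∉ reach(X|∅) ⇒ X ⊥ Z | ∅.

Yes — X ⊥ Z | ∅.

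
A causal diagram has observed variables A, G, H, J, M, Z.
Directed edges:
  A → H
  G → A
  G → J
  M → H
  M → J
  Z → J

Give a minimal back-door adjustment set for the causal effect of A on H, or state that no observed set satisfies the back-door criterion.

desc(A)\{A}={H}; candidates ⊆ {G,J,M,Z}.
∅: A⊥H given ∅ in G with A→· removed — back-door holds.

A→H: minimal back-door set ∅.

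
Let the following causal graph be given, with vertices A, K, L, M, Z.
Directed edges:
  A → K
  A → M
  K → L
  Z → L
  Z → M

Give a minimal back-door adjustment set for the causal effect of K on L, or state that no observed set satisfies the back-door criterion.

desc(K)\{K}={L}; candidates ⊆ {A,M,Z}.
∅: K⊥L given ∅ in G with K→· removed — back-door holds.

K→L: minimal back-door set ∅.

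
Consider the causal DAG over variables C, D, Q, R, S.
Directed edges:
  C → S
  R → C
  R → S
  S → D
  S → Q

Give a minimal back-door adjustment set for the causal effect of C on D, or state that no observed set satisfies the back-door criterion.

C→D: minimal back-door set {R}.

desc(C)\{C}={D,Q,S}; candidates ⊆ {R}.
size 0: {}; under {} C still reaches {D,Q,R,S} ∋ D.
{R}: C⊥D given {R} in G with C→· removed — back-door holds.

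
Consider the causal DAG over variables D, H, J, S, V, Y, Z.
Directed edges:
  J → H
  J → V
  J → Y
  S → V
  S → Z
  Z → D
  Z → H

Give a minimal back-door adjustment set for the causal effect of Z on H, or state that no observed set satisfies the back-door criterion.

desc(Z)\{Z}={D,H}; candidates ⊆ {J,S,V,Y}.
∅: Z⊥H given ∅ in G with Z→· removed — back-door holds.

Z→H: minimal back-door set ∅.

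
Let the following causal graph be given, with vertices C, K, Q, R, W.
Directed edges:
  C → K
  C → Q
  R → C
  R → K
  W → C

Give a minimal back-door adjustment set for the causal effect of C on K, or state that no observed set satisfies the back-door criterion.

desc(C)\{C}={K,Q}; candidates ⊆ {R,W}.
size 0: {}; under {} C still reaches {K,R,W} ∋ K.
{R}: C⊥K given {R} in G with C→· removed — back-door holds.

C→K: minimal back-door set {R}.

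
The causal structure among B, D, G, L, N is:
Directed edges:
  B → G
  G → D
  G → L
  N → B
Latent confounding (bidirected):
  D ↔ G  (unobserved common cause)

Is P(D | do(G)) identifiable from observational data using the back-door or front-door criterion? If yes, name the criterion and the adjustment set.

desc(G)\{G}={D,L}; candidates ⊆ {B,N}.
G↔D: latent back-door arc(s) into G.
size 0: {}; under {} G still reaches {B,D,N} ∋ D.
size 1: {B}, {N}; under {B} G still reaches {D} ∋ D.
size 2: {B,N}; under {B,N} G still reaches {D} ∋ D.
G↔D cannot be blocked by any observed set — no back-door set.
No mediator lies on a directed G→…→D path.
Neither criterion identifies P(D|do(G)) in this graph.

P(D|do(G)): not identifiable (no BD/FD set).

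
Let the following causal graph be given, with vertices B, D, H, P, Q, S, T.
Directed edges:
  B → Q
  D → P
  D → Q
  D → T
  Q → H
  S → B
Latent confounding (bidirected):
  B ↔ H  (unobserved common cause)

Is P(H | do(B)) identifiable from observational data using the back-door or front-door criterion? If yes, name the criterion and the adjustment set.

P(H|do(B)): frontdoor, adjust for {Q}.

desc(B)\{B}={H,Q}; candidates ⊆ {D,P,S,T}.
B↔H: latent back-door arc(s) into B.
size 0: {}; under {} B still reaches {H,S} ∋ H.
size 1: {D}, {P}, {S} …(+1); under {D} B still reaches {H,S} ∋ H.
size 2: {D,P}, {D,S}, {D,T} …(+3); under {D,P} B still reaches {H,S} ∋ H.
B↔H cannot be blocked by any observed set — no back-door set.
{Q}: (i) intercepts every directed B→H path; (ii) no back-door B→{Q}; (iii) {B} blocks every back-door {Q}→H. Front-door holds.
P(H|do(B)) = Σ_{Q} P(Q|B) Σ_{B'} P(H|Q,B')P(B').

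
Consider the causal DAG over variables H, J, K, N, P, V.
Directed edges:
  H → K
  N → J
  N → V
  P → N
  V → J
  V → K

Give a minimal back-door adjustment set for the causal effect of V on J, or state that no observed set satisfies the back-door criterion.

desc(V)\{V}={J,K}; candidates ⊆ {H,N,P}.
size 0: {}; under {} V still reaches {J,N,P} ∋ J.
{N}: V⊥J given {N} in G with V→· removed — back-door holds.

V→J: minimal back-door set {N}.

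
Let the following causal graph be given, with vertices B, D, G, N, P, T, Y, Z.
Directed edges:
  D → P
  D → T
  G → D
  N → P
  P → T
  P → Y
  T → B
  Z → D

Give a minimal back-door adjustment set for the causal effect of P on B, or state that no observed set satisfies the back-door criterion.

desc(P)\{P}={B,T,Y}; candidates ⊆ {D,G,N,Z}.
size 0: {}; under {} P still reaches {B,D,G,N,T,Z} ∋ B.
{D}: P⊥B given {D} in G with P→· removed — back-door holds.

P→B: minimal back-door set {D}.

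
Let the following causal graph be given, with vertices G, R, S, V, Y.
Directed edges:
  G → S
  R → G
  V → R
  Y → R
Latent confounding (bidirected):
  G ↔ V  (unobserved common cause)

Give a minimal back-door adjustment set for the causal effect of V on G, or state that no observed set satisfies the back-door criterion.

V→G: no observed back-door set.

desc(V)\{V}={G,R,S}; candidates ⊆ {Y}.
V↔G: latent back-door arc(s) into V.
size 0: {}; under {} V still reaches {G,S} ∋ G.
size 1: {Y}; under {Y} V still reaches {G,S} ∋ G.
V↔G cannot be blocked by any observed set — no back-door set.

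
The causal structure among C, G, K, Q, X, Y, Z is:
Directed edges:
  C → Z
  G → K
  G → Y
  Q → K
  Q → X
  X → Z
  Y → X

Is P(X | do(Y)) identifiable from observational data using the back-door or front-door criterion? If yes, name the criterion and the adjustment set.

P(X|do(Y)): backdoor, adjust for ∅.

desc(Y)\{Y}={X,Z}; candidates ⊆ {C,G,K,Q}.
∅: Y⊥X given ∅ in G with Y→· removed — back-door holds.
P(X|do(Y)) = P(X|Y) — no adjustment needed.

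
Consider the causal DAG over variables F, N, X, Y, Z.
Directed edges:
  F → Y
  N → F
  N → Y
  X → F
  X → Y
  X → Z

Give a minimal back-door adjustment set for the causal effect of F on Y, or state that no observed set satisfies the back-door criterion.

desc(F)\{F}={Y}; candidates ⊆ {N,X,Z}.
size 0: {}; under {} F still reaches {N,X,Y,Z} ∋ Y.
size 1: {N}, {X}, {Z}; under {N} F still reaches {X,Y,Z} ∋ Y.
{N,X}: F⊥Y given {N,X} in G with F→· removed — back-door holds.

F→Y: minimal back-door set {N, X}.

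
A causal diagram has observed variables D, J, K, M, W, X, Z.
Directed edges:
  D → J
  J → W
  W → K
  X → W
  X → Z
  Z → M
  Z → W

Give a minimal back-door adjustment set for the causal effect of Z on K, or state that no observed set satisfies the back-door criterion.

Z→K: minimal back-door set {X}.

desc(Z)\{Z}={K,M,W}; candidates ⊆ {D,J,X}.
size 0: {}; under {} Z still reaches {K,W,X} ∋ K.
{X}: Z⊥K given {X} in G with Z→· removed — back-door holds.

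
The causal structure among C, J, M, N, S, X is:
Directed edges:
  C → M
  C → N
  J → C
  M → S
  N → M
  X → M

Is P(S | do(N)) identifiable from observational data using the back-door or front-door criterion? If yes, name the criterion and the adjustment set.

P(S|do(N)): backdoor, adjust for {C}.

desc(N)\{N}={M,S}; candidates ⊆ {C,J,X}.
size 0: {}; under {} N still reaches {C,J,M,S} ∋ S.
{C}: N⊥S given {C} in G with N→· removed — back-door holds.
P(S|do(N)) = Σ_{C} P(S|N,C)·P(C).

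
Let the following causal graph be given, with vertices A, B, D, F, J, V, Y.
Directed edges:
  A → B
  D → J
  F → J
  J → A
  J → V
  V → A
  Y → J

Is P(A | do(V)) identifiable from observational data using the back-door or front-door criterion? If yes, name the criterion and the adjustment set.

desc(V)\{V}={A,B}; candidates ⊆ {D,F,J,Y}.
size 0: {}; under {} V still reaches {A,B,D,F,J,Y} ∋ A.
{J}: V⊥A given {J} in G with V→· removed — back-door holds.
P(A|do(V)) = Σ_{J} P(A|V,J)·P(J).

P(A|do(V)): backdoor, adjust for {J}.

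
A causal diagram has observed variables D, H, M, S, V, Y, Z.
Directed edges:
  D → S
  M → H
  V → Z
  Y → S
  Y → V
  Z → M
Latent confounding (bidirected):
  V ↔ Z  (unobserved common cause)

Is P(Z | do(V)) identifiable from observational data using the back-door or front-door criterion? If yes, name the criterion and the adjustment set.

P(Z|do(V)): not identifiable (no BD/FD set).

desc(V)\{V}={H,M,Z}; candidates ⊆ {D,S,Y}.
V↔Z: latent back-door arc(s) into V.
size 0: {}; under {} V still reaches {H,M,S,Y,Z} ∋ Z.
size 1: {D}, {S}, {Y}; under {D} V still reaches {H,M,S,Y,Z} ∋ Z.
size 2: {D,S}, {D,Y}, {S,Y}; under {D,S} V still reaches {H,M,Y,Z} ∋ Z.
V↔Z cannot be blocked by any observed set — no back-door set.
No mediator lies on a directed V→…→Z path.
Neither criterion identifies P(Z|do(V)) in this graph.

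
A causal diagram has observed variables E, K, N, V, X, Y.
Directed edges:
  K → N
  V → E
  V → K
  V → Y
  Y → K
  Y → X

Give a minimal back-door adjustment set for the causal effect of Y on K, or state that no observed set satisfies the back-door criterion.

desc(Y)\{Y}={K,N,X}; candidates ⊆ {E,V}.
size 0: {}; under {} Y still reaches {E,K,N,V} ∋ K.
{V}: Y⊥K given {V} in G with Y→· removed — back-door holds.

Y→K: minimal back-door set {V}.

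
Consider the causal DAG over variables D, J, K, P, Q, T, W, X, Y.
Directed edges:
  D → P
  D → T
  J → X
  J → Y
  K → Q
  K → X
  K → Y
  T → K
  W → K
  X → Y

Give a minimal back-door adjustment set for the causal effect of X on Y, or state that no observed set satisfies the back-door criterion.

X→Y: minimal back-door set {J, K}.

desc(X)\{X}={Y}; candidates ⊆ {D,J,K,P,Q,T,W}.
size 0: {}; under {} X still reaches {D,J,K,P,Q,T,W,Y} ∋ Y.
size 1: {D}, {J}, {K} …(+4); under {D} X still reaches {J,K,Q,T,W,Y} ∋ Y.
{J,K}: X⊥Y given {J,K} in G with X→· removed — back-door holds.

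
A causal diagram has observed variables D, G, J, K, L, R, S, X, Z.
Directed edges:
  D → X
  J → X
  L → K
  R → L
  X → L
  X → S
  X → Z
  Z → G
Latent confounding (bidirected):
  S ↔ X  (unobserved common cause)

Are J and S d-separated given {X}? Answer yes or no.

No — J and S are d-connected given {X}.

Bayes-Ball from J | {X} reaches {D,S}.
S ∈ reach(J|{X}) ⇒ J ⊥̸ S | {X}.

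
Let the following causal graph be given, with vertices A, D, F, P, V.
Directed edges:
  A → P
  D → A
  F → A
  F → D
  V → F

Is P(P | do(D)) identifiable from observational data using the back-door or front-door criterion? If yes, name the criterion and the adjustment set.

P(P|do(D)): backdoor, adjust for {F}.

desc(D)\{D}={A,P}; candidates ⊆ {F,V}.
size 0: {}; under {} D still reaches {A,F,P,V} ∋ P.
{F}: D⊥P given {F} in G with D→· removed — back-door holds.
P(P|do(D)) = Σ_{F} P(P|D,F)·P(F).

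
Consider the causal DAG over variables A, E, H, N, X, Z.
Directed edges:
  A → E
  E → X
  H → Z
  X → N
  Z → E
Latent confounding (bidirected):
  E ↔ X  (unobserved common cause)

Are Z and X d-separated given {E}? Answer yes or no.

Bayes-Ball from Z | {E} reaches {A,H,N,X}.
X ∈ reach(Z|{E}) ⇒ Z ⊥̸ X | {E}.

No — Z and X are d-connected given {E}.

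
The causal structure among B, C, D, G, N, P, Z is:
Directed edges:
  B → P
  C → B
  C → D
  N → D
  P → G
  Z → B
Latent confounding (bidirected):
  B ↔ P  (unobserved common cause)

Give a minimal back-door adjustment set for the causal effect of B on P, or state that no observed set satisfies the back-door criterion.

B→P: no observed back-door set.

desc(B)\{B}={G,P}; candidates ⊆ {C,D,N,Z}.
B↔P: latent back-door arc(s) into B.
size 0: {}; under {} B still reaches {C,D,G,P,Z} ∋ P.
size 1: {C}, {D}, {N} …(+1); under {C} B still reaches {G,P,Z} ∋ P.
size 2: {C,D}, {C,N}, {C,Z} …(+3); under {C,D} B still reaches {G,P,Z} ∋ P.
B↔P cannot be blocked by any observed set — no back-door set.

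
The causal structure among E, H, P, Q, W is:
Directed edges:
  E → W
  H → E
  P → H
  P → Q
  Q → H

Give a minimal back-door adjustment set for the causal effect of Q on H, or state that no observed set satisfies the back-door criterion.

desc(Q)\{Q}={E,H,W}; candidates ⊆ {P}.
size 0: {}; under {} Q still reaches {E,H,P,W} ∋ H.
{P}: Q⊥H given {P} in G with Q→· removed — back-door holds.

Q→H: minimal back-door set {P}.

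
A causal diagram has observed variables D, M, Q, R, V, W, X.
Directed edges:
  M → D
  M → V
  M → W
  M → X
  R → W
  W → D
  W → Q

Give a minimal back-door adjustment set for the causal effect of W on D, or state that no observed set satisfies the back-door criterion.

desc(W)\{W}={D,Q}; candidates ⊆ {M,R,V,X}.
size 0: {}; under {} W still reaches {D,M,R,V,X} ∋ D.
{M}: W⊥D given {M} in G with W→· removed — back-door holds.

W→D: minimal back-door set {M}.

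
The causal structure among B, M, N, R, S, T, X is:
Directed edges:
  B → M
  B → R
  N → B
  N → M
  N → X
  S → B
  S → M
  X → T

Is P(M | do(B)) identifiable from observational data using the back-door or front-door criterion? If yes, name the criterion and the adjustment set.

P(M|do(B)): backdoor, adjust for {N, S}.

desc(B)\{B}={M,R}; candidates ⊆ {N,S,T,X}.
size 0: {}; under {} B still reaches {M,N,S,T,X} ∋ M.
size 1: {N}, {S}, {T} …(+1); under {N} B still reaches {M,S} ∋ M.
{N,S}: B⊥M given {N,S} in G with B→· removed — back-door holds.
P(M|do(B)) = Σ_{N,S} P(M|B,N,S)·P(N,S).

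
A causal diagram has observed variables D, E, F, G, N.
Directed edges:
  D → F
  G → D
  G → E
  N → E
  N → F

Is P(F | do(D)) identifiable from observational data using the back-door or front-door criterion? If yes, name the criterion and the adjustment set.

desc(D)\{D}={F}; candidates ⊆ {E,G,N}.
∅: D⊥F given ∅ in G with D→· removed — back-door holds.
P(F|do(D)) = P(F|D) — no adjustment needed.

P(F|do(D)): backdoor, adjust for ∅.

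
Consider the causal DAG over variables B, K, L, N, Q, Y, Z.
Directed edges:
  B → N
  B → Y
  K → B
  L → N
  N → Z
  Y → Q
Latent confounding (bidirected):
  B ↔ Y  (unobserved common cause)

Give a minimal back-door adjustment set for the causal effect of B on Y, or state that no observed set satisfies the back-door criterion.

desc(B)\{B}={N,Q,Y,Z}; candidates ⊆ {K,L}.
B↔Y: latent back-door arc(s) into B.
size 0: {}; under {} B still reaches {K,Q,Y} ∋ Y.
size 1: {K}, {L}; under {K} B still reaches {Q,Y} ∋ Y.
size 2: {K,L}; under {K,L} B still reaches {Q,Y} ∋ Y.
B↔Y cannot be blocked by any observed set — no back-door set.

B→Y: no observed back-door set.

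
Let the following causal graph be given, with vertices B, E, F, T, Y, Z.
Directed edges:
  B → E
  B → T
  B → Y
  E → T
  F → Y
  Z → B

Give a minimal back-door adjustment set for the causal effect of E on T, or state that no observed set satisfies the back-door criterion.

desc(E)\{E}={T}; candidates ⊆ {B,F,Y,Z}.
size 0: {}; under {} E still reaches {B,T,Y,Z} ∋ T.
{B}: E⊥T given {B} in G with E→· removed — back-door holds.

E→T: minimal back-door set {B}.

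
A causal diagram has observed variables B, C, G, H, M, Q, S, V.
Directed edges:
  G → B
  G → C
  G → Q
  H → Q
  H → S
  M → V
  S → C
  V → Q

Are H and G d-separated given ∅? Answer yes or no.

Bayes-Ball from H | ∅ reaches {C,Q,S}.
G ∉ reach(H|∅) ⇒ H ⊥ G | ∅.

Yes — H ⊥ G | ∅.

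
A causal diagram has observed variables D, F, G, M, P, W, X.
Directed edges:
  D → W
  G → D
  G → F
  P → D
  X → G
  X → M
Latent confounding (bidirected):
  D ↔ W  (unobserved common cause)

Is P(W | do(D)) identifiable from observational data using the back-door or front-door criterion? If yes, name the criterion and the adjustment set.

desc(D)\{D}={W}; candidates ⊆ {F,G,M,P,X}.
D↔W: latent back-door arc(s) into D.
size 0: {}; under {} D still reaches {F,G,M,P,W,X} ∋ W.
size 1: {F}, {G}, {M} …(+2); under {F} D still reaches {G,M,P,W,X} ∋ W.
size 2: {F,G}, {F,M}, {F,P} …(+7); under {F,G} D still reaches {P,W} ∋ W.
D↔W cannot be blocked by any observed set — no back-door set.
No mediator lies on a directed D→…→W path.
Neither criterion identifies P(W|do(D)) in this graph.

P(W|do(D)): not identifiable (no BD/FD set).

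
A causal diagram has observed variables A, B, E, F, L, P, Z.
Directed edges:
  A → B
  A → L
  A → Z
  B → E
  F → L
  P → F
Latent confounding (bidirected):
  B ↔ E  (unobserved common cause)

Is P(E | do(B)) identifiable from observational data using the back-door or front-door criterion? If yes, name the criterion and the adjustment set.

desc(B)\{B}={E}; candidates ⊆ {A,F,L,P,Z}.
B↔E: latent back-door arc(s) into B.
size 0: {}; under {} B still reaches {A,E,L,Z} ∋ E.
size 1: {A}, {F}, {L} …(+2); under {A} B still reaches {E} ∋ E.
size 2: {A,F}, {A,L}, {A,P} …(+7); under {A,F} B still reaches {E} ∋ E.
B↔E cannot be blocked by any observed set — no back-door set.
No mediator lies on a directed B→…→E path.
Neither criterion identifies P(E|do(B)) in this graph.

P(E|do(B)): not identifiable (no BD/FD set).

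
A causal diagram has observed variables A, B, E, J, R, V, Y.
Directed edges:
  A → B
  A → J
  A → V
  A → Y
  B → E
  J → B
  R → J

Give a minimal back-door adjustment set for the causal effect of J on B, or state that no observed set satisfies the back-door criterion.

desc(J)\{J}={B,E}; candidates ⊆ {A,R,V,Y}.
size 0: {}; under {} J still reaches {A,B,E,R,V,Y} ∋ B.
{A}: J⊥B given {A} in G with J→· removed — back-door holds.

J→B: minimal back-door set {A}.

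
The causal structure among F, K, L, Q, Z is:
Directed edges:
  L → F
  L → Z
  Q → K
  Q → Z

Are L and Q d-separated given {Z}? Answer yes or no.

No — L and Q are d-connected given {Z}.

Bayes-Ball from L | {Z} reaches {F,K,Q}.
Q ∈ reach(L|{Z}) ⇒ L ⊥̸ Q | {Z}.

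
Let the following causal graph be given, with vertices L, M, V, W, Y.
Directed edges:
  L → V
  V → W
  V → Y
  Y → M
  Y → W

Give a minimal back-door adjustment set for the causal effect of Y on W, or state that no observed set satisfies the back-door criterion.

Y→W: minimal back-door set {V}.

desc(Y)\{Y}={M,W}; candidates ⊆ {L,V}.
size 0: {}; under {} Y still reaches {L,V,W} ∋ W.
{V}: Y⊥W given {V} in G with Y→· removed — back-door holds.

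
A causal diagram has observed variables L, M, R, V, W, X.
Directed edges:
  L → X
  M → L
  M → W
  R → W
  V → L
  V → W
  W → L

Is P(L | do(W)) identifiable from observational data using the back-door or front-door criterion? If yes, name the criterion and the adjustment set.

P(L|do(W)): backdoor, adjust for {M, V}.

desc(W)\{W}={L,X}; candidates ⊆ {M,R,V}.
size 0: {}; under {} W still reaches {L,M,R,V,X} ∋ L.
size 1: {M}, {R}, {V}; under {M} W still reaches {L,R,V,X} ∋ L.
{M,V}: W⊥L given {M,V} in G with W→· removed — back-door holds.
P(L|do(W)) = Σ_{M,V} P(L|W,M,V)·P(M,V).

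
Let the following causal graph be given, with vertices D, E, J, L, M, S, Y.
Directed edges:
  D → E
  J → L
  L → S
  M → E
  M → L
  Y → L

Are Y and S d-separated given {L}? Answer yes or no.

Bayes-Ball from Y | {L} reaches {E,J,M}.
S ∉ reach(Y|{L}) ⇒ Y ⊥ S | {L}.

Yes — Y ⊥ S | {L}.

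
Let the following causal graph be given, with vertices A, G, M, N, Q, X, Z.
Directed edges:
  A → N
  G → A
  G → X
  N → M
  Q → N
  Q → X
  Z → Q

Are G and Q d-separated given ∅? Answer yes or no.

Yes — G ⊥ Q | ∅.

Bayes-Ball from G | ∅ reaches {A,M,N,X}.
Q ∉ reach(G|∅) ⇒ G ⊥ Q | ∅.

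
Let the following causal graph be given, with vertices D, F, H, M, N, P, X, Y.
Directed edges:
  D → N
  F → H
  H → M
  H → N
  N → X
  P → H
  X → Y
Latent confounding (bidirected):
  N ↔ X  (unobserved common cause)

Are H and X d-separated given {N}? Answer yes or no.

Bayes-Ball from H | {N} reaches {D,F,M,P,X,Y}.
X ∈ reach(H|{N}) ⇒ H ⊥̸ X | {N}.

No — H and X are d-connected given {N}.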